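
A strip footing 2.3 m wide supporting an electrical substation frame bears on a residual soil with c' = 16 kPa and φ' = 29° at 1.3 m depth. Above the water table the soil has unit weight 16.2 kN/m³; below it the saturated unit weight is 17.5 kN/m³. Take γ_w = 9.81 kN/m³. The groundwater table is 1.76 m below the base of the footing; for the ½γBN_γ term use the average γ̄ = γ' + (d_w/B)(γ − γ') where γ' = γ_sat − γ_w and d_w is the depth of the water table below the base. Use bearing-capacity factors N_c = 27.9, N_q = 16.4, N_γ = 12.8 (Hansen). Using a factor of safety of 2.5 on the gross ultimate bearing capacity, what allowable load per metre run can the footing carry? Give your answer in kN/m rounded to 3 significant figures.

Effective surcharge at the founding depth q = γ·D_f = 16.2 × 1.3 = 21.06 kPa.
With d_w = 1.76 m < B, γ̄ = 7.69 + (1.76/2.3) × (16.2 − 7.69) = 14.202 kN/m³.
q_ult = c·N_c + q·N_q + 0.5·γ·B·N_γ
     = 16 × 27.9 + 21.06 × 16.4 + 0.5 × 14.202 × 2.3 × 12.8
     = 446.4 + 345.38 + 209.05 = 1000.8 kPa.
Gross allowable pressure q_all = 1000.8 / 2.5 = 400.33 kPa.
Allowable wall load = q_all × B = 400.33 × 2.3 = 920.77 kN per metre run.

≈ 921 kN/m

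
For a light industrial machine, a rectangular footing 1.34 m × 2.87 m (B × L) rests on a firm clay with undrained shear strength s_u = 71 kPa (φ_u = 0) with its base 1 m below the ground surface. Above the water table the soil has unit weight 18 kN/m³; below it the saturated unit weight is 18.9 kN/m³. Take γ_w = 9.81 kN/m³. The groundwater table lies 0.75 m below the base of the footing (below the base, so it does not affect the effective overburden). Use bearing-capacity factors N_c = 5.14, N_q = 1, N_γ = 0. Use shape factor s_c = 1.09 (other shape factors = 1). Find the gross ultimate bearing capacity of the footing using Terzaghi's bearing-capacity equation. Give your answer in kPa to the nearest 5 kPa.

q_ult ≈ 415 kPa

Effective surcharge at the founding depth q = γ·D_f = 18 × 1 = 18 kPa.
q_ult = c·N_c·s_c + q·N_q
     = 71 × 5.14 × 1.09 + 18 × 1
     = 397.78 + 18 = 415.78 kPa.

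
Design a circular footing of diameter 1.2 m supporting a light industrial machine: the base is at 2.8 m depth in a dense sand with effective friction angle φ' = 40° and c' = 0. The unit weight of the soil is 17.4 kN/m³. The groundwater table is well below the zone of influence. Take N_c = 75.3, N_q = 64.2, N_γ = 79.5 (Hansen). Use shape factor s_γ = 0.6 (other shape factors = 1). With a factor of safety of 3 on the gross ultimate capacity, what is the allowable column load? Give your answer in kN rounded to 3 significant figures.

Effective surcharge at the founding depth q = γ·D_f = 17.4 × 2.8 = 48.72 kPa.
q_ult = q·N_q + 0.5·γ·B·N_γ·s_γ
     = 48.72 × 64.2 + 0.5 × 17.4 × 1.2 × 79.5 × 0.6
     = 3127.8 + 497.99 = 3625.8 kPa.
Gross allowable pressure q_all = 3625.8 / 3 = 1208.6 kPa.
Footing area = 1.131 m², so allowable column load = 1208.6 × 1.131 = 1366.9 kN.

P_all ≈ 1370 kN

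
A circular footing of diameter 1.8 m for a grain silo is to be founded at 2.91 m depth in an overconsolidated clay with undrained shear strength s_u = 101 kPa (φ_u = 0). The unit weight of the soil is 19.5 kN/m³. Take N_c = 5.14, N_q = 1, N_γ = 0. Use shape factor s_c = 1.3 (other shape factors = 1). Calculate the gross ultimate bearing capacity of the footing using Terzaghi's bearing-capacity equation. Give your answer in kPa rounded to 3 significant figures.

Overburden at base level: q = 19.5 × 2.91 = 56.745 kPa.
Cohesion term c·N_c·s_c = 101 × 5.14 × 1.3 = 674.88 kPa; surcharge term q·N_q = 56.745 × 1 = 56.745 kPa.
q_ult = 674.88 + 56.745 = 731.63 kPa.

q_ult ≈ 732 kPa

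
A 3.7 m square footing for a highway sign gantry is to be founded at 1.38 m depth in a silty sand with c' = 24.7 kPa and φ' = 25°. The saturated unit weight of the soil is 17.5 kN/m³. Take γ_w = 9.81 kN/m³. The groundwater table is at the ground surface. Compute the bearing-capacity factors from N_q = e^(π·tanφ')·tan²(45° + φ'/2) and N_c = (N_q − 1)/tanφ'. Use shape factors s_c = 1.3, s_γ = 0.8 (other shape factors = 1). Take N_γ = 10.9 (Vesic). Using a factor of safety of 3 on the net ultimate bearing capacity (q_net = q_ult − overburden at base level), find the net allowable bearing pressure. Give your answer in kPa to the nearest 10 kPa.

N_q = e^(π·tan25°)·tan²(57.5°) = 10.66; N_c = (N_q − 1)/tanφ' = 20.72.
Water table at ground surface, so effective unit weight γ' = 17.5 − 9.81 = 7.69 kN/m³ is used throughout; overburden q = 7.69 × 1.38 = 10.612 kPa; the same γ' applies in the ½γBN_γ term.
Cohesion term c·N_c·s_c = 24.7 × 20.721 × 1.3 = 665.34 kPa; surcharge term q·N_q = 10.612 × 10.662 = 113.15 kPa; self-weight term 0.5·γ·B·N_γ·s_γ = 0.5 × 7.69 × 3.7 × 10.9 × 0.8 = 124.06 kPa.
q_ult = 665.34 + 113.15 + 124.06 = 902.54 kPa.
q_net = 902.54 − 10.612 = 891.93 kPa.
q_all(net) = 891.93 / 3 = 297.31 kPa.

q_all(net) ≈ 300 kPa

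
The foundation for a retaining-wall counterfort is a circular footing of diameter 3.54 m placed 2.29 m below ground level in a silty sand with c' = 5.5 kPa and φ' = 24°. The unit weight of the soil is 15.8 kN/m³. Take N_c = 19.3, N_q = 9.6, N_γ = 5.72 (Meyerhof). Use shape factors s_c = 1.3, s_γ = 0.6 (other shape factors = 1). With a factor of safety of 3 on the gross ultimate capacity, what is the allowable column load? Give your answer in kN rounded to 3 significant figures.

Effective surcharge at the founding depth q = γ·D_f = 15.8 × 2.29 = 36.182 kPa.
q_ult = c·N_c·s_c + q·N_q + 0.5·γ·B·N_γ·s_γ
     = 5.5 × 19.3 × 1.3 + 36.182 × 9.6 + 0.5 × 15.8 × 3.54 × 5.72 × 0.6
     = 138 + 347.35 + 95.979 = 581.32 kPa.
Gross allowable pressure q_all = 581.32 / 3 = 193.77 kPa.
Footing area = 9.8423 m², so allowable column load = 193.77 × 9.8423 = 1907.2 kN.

P_all ≈ 1910 kN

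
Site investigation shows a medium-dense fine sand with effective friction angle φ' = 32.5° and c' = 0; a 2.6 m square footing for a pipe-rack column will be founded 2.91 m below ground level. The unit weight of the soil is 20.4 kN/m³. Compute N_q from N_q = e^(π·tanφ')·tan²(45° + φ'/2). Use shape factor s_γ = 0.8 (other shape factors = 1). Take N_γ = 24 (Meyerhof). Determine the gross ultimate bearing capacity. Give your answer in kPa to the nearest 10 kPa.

tan32.5° = 0.6371, so N_q = e^(π×0.6371)·tan²(61.25°) = 7.4 × 3.322 = 24.58.
q = γ·D_f = 20.4 × 2.91 = 59.364 kPa.
q·N_q = 59.364 × 24.585 = 1459.4 kPa
0.5·γ·B·N_γ·s_γ = 0.5 × 20.4 × 2.6 × 24 × 0.8 = 509.18 kPa
q_ult = 1459.4 + 509.18 = 1968.6 kPa.

q_ult ≈ 1970 kPa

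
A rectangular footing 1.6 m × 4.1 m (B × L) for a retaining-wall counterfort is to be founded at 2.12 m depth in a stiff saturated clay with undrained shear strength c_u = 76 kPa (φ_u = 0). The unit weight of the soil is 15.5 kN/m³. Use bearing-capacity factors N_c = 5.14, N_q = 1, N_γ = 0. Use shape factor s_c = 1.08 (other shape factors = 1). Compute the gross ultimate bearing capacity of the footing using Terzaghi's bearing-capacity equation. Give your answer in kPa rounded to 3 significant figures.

q_ult ≈ 455 kPa

Overburden at base level: q = 15.5 × 2.12 = 32.86 kPa.
Cohesion term c·N_c·s_c = 76 × 5.14 × 1.08 = 421.89 kPa; surcharge term q·N_q = 32.86 × 1 = 32.86 kPa.
q_ult = 421.89 + 32.86 = 454.75 kPa.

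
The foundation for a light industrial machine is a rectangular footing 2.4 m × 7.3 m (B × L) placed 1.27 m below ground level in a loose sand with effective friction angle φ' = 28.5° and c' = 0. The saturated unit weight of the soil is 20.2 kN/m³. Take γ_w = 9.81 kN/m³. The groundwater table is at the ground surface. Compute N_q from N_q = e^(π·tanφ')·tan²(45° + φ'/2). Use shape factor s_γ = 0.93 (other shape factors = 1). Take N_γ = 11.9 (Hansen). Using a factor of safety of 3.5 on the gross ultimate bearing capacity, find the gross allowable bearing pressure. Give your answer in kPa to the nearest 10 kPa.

N_q = e^(π·tan28.5°)·tan²(59.25°) = 15.55.
γ' = 20.2 − 9.81 = 10.39 kN/m³ (submerged throughout). q = 10.39 × 1.27 = 13.195 kPa; the same γ' applies in the ½γBN_γ term.
q·N_q = 13.195 × 15.554 = 205.24 kPa
0.5·γ·B·N_γ·s_γ = 0.5 × 10.39 × 2.4 × 11.9 × 0.93 = 137.98 kPa
q_ult = 205.24 + 137.98 = 343.23 kPa.
q_all = 343.23 / 3.5 = 98.065 kPa.

q_all ≈ 100 kPa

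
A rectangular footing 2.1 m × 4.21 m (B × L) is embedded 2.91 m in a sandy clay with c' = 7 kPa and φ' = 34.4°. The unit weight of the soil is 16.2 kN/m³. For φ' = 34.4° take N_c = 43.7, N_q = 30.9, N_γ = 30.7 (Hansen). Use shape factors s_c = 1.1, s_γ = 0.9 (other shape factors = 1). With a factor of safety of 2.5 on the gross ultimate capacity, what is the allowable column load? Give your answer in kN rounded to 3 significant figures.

Overburden at base level: q = 16.2 × 2.91 = 47.142 kPa.
Cohesion term c·N_c·s_c = 7 × 43.7 × 1.1 = 336.49 kPa; surcharge term q·N_q = 47.142 × 30.9 = 1456.7 kPa; self-weight term 0.5·γ·B·N_γ·s_γ = 0.5 × 16.2 × 2.1 × 30.7 × 0.9 = 469.99 kPa.
q_ult = 336.49 + 1456.7 + 469.99 = 2263.2 kPa.
Gross allowable pressure q_all = 2263.2 / 2.5 = 905.27 kPa.
Footing area = 8.841 m², so allowable column load = 905.27 × 8.841 = 8003.5 kN.

P_all ≈ 8000 kN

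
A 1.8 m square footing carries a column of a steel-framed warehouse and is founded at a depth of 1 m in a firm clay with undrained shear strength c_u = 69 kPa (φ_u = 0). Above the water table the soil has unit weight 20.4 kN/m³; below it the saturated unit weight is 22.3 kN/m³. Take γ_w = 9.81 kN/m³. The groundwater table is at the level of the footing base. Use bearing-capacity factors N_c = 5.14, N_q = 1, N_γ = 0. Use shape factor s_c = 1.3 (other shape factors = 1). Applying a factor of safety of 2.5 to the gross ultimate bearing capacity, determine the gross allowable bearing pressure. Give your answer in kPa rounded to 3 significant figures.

q_all ≈ 193 kPa

q = γ·D_f = 20.4 × 1 = 20.4 kPa.
c·N_c·s_c = 69 × 5.14 × 1.3 = 461.06 kPa
q·N_q = 20.4 × 1 = 20.4 kPa
q_ult = 461.06 + 20.4 = 481.46 kPa.
q_all = q_ult / FS = 481.46 / 2.5 = 192.58 kPa.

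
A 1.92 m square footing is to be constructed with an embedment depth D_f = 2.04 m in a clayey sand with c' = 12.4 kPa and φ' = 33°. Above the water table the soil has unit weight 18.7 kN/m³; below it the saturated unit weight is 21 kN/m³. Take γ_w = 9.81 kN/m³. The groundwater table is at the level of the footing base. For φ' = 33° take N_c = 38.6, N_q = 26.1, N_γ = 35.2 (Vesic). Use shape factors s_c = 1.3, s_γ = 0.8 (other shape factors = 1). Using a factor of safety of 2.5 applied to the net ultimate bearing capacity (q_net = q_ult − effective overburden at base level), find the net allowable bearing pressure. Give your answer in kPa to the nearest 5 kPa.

q_all(net) ≈ 755 kPa

Effective surcharge at the founding depth q = γ·D_f = 18.7 × 2.04 = 38.148 kPa.
The water table coincides with the base, so in the self-weight term γ → γ' = 11.19 kN/m³.
q_ult = c·N_c·s_c + q·N_q + 0.5·γ·B·N_γ·s_γ
     = 12.4 × 38.6 × 1.3 + 38.148 × 26.1 + 0.5 × 11.19 × 1.92 × 35.2 × 0.8
     = 622.23 + 995.66 + 302.51 = 1920.4 kPa.
Net ultimate: q_net = 1920.4 − 38.148 = 1882.3 kPa.
q_all(net) = 1882.3 / 2.5 = 752.9 kPa.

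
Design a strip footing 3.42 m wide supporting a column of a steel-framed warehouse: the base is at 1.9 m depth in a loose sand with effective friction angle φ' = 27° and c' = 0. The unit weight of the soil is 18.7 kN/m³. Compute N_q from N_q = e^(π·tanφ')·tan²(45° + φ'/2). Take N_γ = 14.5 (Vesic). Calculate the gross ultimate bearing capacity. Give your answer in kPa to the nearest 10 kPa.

q_ult ≈ 930 kPa

tan27° = 0.5095, so N_q = e^(π×0.5095)·tan²(58.5°) = 4.957 × 2.663 = 13.2.
Overburden at base level: q = 18.7 × 1.9 = 35.53 kPa.
Surcharge term q·N_q = 35.53 × 13.199 = 468.97 kPa; self-weight term 0.5·γ·B·N_γ = 0.5 × 18.7 × 3.42 × 14.5 = 463.67 kPa.
q_ult = 468.97 + 463.67 = 932.63 kPa.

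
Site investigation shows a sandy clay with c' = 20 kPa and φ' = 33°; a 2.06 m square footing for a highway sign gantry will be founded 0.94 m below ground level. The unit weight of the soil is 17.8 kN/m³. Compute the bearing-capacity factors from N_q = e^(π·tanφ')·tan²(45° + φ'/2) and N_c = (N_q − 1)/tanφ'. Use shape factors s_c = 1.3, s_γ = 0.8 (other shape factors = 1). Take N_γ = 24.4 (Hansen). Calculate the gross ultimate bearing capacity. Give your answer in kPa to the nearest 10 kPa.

q_ult ≈ 1800 kPa

tan33° = 0.6494, so N_q = e^(π×0.6494)·tan²(61.5°) = 7.692 × 3.392 = 26.09.
N_c = (26.09 − 1)/tan33° = 38.64.
q = γ·D_f = 17.8 × 0.94 = 16.732 kPa.
c·N_c·s_c = 20 × 38.638 × 1.3 = 1004.6 kPa
q·N_q = 16.732 × 26.092 = 436.57 kPa
0.5·γ·B·N_γ·s_γ = 0.5 × 17.8 × 2.06 × 24.4 × 0.8 = 357.88 kPa
q_ult = 1004.6 + 436.57 + 357.88 = 1799 kPa.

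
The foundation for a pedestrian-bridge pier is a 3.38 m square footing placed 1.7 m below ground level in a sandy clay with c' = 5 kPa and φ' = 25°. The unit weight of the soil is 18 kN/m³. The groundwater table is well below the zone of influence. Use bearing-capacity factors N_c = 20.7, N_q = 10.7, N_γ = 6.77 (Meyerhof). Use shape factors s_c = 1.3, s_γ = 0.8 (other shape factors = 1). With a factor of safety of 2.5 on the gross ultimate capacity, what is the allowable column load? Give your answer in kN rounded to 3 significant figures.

Overburden at base level: q = 18 × 1.7 = 30.6 kPa.
Cohesion term c·N_c·s_c = 5 × 20.7 × 1.3 = 134.55 kPa; surcharge term q·N_q = 30.6 × 10.7 = 327.42 kPa; self-weight term 0.5·γ·B·N_γ·s_γ = 0.5 × 18 × 3.38 × 6.77 × 0.8 = 164.75 kPa.
q_ult = 134.55 + 327.42 + 164.75 = 626.72 kPa.
Gross allowable pressure q_all = 626.72 / 2.5 = 250.69 kPa.
Footing area = 11.4244 m², so allowable column load = 250.69 × 11.4244 = 2864 kN.

P_all ≈ 2860 kN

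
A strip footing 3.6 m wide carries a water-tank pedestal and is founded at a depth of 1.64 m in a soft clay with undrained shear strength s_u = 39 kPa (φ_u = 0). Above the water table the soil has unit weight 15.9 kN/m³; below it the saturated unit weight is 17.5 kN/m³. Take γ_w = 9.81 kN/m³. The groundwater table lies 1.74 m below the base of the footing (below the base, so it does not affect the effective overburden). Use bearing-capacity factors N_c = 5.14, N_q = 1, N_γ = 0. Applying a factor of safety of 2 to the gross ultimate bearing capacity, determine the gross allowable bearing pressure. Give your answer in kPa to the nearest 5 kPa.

Effective surcharge at the founding depth q = γ·D_f = 15.9 × 1.64 = 26.076 kPa.
q_ult = c·N_c + q·N_q
     = 39 × 5.14 + 26.076 × 1
     = 200.46 + 26.076 = 226.54 kPa.
q_all = q_ult / FS = 226.54 / 2 = 113.27 kPa.

q_all ≈ 115 kPa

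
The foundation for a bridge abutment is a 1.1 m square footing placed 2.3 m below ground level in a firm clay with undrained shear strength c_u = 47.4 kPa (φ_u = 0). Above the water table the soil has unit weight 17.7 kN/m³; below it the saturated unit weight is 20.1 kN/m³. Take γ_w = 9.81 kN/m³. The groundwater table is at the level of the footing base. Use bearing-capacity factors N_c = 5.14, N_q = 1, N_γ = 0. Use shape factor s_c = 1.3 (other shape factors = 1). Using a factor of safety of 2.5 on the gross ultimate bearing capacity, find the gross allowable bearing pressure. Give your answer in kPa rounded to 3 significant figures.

Overburden at base level: q = 17.7 × 2.3 = 40.71 kPa.
Cohesion term c·N_c·s_c = 47.4 × 5.14 × 1.3 = 316.73 kPa; surcharge term q·N_q = 40.71 × 1 = 40.71 kPa.
q_ult = 316.73 + 40.71 = 357.44 kPa.
q_all = 357.44 / 2.5 = 142.97 kPa.

q_all ≈ 143 kPa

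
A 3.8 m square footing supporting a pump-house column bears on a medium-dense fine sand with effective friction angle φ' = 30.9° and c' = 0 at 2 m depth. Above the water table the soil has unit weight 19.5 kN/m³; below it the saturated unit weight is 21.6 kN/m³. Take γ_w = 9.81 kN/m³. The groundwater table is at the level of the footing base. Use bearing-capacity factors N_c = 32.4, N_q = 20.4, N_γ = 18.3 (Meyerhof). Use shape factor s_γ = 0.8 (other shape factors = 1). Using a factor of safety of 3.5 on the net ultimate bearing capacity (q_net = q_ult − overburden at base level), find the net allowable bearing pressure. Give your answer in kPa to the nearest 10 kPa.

q_all(net) ≈ 310 kPa

Overburden at base level: q = 19.5 × 2 = 39 kPa.
Below the base the soil is submerged, so the ½γBN_γ term uses γ' = 21.6 − 9.81 = 11.79 kN/m³.
Surcharge term q·N_q = 39 × 20.4 = 795.6 kPa; self-weight term 0.5·γ·B·N_γ·s_γ = 0.5 × 11.79 × 3.8 × 18.3 × 0.8 = 327.95 kPa.
q_ult = 795.6 + 327.95 = 1123.6 kPa.
q_net = 1123.6 − 39 = 1084.6 kPa.
q_all(net) = 1084.6 / 3.5 = 309.87 kPa.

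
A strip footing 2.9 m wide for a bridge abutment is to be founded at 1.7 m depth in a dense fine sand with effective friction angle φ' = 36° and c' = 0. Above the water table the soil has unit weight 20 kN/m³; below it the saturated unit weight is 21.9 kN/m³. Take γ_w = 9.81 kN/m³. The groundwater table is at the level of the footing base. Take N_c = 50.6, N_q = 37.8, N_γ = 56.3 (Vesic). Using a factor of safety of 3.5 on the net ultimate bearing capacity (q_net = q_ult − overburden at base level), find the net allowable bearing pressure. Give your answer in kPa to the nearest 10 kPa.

Overburden at base level: q = 20 × 1.7 = 34 kPa.
Below the base the soil is submerged, so the ½γBN_γ term uses γ' = 21.9 − 9.81 = 12.09 kN/m³.
Surcharge term q·N_q = 34 × 37.8 = 1285.2 kPa; self-weight term 0.5·γ·B·N_γ = 0.5 × 12.09 × 2.9 × 56.3 = 986.97 kPa.
q_ult = 1285.2 + 986.97 = 2272.2 kPa.
q_net = 2272.2 − 34 = 2238.2 kPa.
q_all(net) = 2238.2 / 3.5 = 639.48 kPa.

q_all(net) ≈ 640 kPa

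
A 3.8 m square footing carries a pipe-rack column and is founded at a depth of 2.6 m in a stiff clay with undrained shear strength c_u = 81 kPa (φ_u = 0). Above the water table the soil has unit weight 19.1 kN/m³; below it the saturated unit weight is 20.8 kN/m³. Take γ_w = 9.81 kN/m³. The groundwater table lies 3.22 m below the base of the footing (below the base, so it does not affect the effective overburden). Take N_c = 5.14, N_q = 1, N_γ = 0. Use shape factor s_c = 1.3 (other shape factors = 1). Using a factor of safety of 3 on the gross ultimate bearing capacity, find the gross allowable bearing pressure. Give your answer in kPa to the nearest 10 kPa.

q = γ·D_f = 19.1 × 2.6 = 49.66 kPa.
c·N_c·s_c = 81 × 5.14 × 1.3 = 541.24 kPa
q·N_q = 49.66 × 1 = 49.66 kPa
q_ult = 541.24 + 49.66 = 590.9 kPa.
q_all = 590.9 / 3 = 196.97 kPa.

q_all ≈ 200 kPa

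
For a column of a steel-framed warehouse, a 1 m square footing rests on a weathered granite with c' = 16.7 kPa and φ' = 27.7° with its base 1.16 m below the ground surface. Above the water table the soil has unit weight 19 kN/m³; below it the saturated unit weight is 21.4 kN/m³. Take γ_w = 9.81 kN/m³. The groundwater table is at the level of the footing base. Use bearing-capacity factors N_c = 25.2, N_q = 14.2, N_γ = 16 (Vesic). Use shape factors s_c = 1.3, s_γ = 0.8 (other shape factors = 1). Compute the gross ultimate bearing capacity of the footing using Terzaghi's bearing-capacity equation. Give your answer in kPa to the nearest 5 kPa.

q = γ·D_f = 19 × 1.16 = 22.04 kPa.
For the ½γBN_γ term take γ' = 21.4 − 9.81 = 11.59 kN/m³ (soil below base is submerged).
c·N_c·s_c = 16.7 × 25.2 × 1.3 = 547.09 kPa
q·N_q = 22.04 × 14.2 = 312.97 kPa
0.5·γ·B·N_γ·s_γ = 0.5 × 11.59 × 1 × 16 × 0.8 = 74.176 kPa
q_ult = 547.09 + 312.97 + 74.176 = 934.24 kPa.

q_ult ≈ 935 kPa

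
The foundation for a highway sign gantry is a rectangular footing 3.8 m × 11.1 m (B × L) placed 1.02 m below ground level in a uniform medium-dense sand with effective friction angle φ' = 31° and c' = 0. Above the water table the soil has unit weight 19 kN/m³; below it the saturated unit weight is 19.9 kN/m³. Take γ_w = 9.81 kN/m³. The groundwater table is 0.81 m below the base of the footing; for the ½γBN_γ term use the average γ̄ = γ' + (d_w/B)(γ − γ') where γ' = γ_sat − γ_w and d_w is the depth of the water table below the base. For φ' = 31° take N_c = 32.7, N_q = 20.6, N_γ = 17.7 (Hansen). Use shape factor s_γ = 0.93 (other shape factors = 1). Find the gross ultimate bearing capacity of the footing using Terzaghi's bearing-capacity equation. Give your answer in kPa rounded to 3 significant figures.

q_ult ≈ 774 kPa

Overburden at base level: q = 19 × 1.02 = 19.38 kPa.
The water table is 0.81 m below the base (< B = 3.8 m), so the ½γBN_γ term uses γ̄ = γ' + (d_w/B)(γ − γ') = 10.09 + (0.81/3.8)(19 − 10.09) = 11.989 kN/m³.
Surcharge term q·N_q = 19.38 × 20.6 = 399.23 kPa; self-weight term 0.5·γ·B·N_γ·s_γ = 0.5 × 11.989 × 3.8 × 17.7 × 0.93 = 374.97 kPa.
q_ult = 399.23 + 374.97 = 774.2 kPa.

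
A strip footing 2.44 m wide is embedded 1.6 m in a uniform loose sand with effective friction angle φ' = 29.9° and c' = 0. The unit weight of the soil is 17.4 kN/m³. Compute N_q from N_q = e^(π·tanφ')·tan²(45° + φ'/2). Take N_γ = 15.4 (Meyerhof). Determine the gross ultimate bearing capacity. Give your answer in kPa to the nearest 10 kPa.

q_ult ≈ 830 kPa

tan29.9° = 0.575, so N_q = e^(π×0.575)·tan²(59.95°) = 6.089 × 2.988 = 18.19.
Effective surcharge at the founding depth q = γ·D_f = 17.4 × 1.6 = 27.84 kPa.
q_ult = q·N_q + 0.5·γ·B·N_γ
     = 27.84 × 18.194 + 0.5 × 17.4 × 2.44 × 15.4
     = 506.51 + 326.91 = 833.43 kPa.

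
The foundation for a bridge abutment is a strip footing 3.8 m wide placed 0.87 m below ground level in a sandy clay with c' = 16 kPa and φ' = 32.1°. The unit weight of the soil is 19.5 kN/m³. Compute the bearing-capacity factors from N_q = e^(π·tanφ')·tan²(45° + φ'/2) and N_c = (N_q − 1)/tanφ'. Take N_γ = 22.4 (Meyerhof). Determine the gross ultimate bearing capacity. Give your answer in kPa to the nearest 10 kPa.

q_ult ≈ 1800 kPa

tan32.1° = 0.6273, so N_q = e^(π×0.6273)·tan²(61.05°) = 7.176 × 3.268 = 23.45.
N_c = (23.45 − 1)/tan32.1° = 35.79.
q = γ·D_f = 19.5 × 0.87 = 16.965 kPa.
c·N_c = 16 × 35.79 = 572.63 kPa
q·N_q = 16.965 × 23.451 = 397.84 kPa
0.5·γ·B·N_γ = 0.5 × 19.5 × 3.8 × 22.4 = 829.92 kPa
q_ult = 572.63 + 397.84 + 829.92 = 1800.4 kPa.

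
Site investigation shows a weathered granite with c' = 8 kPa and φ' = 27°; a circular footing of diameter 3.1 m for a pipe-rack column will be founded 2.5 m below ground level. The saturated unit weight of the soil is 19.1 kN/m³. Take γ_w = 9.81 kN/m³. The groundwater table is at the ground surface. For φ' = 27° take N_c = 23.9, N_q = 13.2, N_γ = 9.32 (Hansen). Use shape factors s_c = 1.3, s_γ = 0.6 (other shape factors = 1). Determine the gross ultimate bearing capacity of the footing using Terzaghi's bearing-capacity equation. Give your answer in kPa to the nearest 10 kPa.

γ' = 19.1 − 9.81 = 9.29 kN/m³ (submerged throughout). q = 9.29 × 2.5 = 23.225 kPa; the same γ' applies in the ½γBN_γ term.
c·N_c·s_c = 8 × 23.9 × 1.3 = 248.56 kPa
q·N_q = 23.225 × 13.2 = 306.57 kPa
0.5·γ·B·N_γ·s_γ = 0.5 × 9.29 × 3.1 × 9.32 × 0.6 = 80.522 kPa
q_ult = 248.56 + 306.57 + 80.522 = 635.65 kPa.

q_ult ≈ 640 kPa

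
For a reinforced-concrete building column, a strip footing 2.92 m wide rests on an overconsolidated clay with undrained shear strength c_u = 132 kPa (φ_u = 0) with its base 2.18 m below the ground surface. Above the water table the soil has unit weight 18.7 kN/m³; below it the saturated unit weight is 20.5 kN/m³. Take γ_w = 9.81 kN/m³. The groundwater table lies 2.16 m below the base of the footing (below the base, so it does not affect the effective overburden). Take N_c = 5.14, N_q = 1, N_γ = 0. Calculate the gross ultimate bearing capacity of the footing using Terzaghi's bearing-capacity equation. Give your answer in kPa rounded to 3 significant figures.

q_ult ≈ 719 kPa

Effective surcharge at the founding depth q = γ·D_f = 18.7 × 2.18 = 40.766 kPa.
q_ult = c·N_c + q·N_q
     = 132 × 5.14 + 40.766 × 1
     = 678.48 + 40.766 = 719.25 kPa.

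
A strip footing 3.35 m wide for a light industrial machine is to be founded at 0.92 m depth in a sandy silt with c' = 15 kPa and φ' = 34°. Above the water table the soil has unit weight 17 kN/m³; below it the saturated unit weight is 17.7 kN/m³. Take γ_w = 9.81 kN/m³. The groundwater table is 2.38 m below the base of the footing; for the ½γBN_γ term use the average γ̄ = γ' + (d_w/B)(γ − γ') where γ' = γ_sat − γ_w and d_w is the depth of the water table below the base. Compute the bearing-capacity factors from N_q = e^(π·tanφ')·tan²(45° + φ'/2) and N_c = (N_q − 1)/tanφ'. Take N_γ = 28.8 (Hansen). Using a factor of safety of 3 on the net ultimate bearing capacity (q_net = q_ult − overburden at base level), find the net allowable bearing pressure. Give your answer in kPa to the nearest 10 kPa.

N_q = e^(π·tan34°)·tan²(62°) = 29.44; N_c = (N_q − 1)/tanφ' = 42.16.
Overburden at base level: q = 17 × 0.92 = 15.64 kPa.
The water table is 2.38 m below the base (< B = 3.35 m), so the ½γBN_γ term uses γ̄ = γ' + (d_w/B)(γ − γ') = 7.89 + (2.38/3.35)(17 − 7.89) = 14.362 kN/m³.
Cohesion term c·N_c = 15 × 42.164 = 632.46 kPa; surcharge term q·N_q = 15.64 × 29.44 = 460.44 kPa; self-weight term 0.5·γ·B·N_γ = 0.5 × 14.362 × 3.35 × 28.8 = 692.83 kPa.
q_ult = 632.46 + 460.44 + 692.83 = 1785.7 kPa.
q_net = 1785.7 − 15.64 = 1770.1 kPa.
q_all(net) = 1770.1 / 3 = 590.03 kPa.

q_all(net) ≈ 590 kPa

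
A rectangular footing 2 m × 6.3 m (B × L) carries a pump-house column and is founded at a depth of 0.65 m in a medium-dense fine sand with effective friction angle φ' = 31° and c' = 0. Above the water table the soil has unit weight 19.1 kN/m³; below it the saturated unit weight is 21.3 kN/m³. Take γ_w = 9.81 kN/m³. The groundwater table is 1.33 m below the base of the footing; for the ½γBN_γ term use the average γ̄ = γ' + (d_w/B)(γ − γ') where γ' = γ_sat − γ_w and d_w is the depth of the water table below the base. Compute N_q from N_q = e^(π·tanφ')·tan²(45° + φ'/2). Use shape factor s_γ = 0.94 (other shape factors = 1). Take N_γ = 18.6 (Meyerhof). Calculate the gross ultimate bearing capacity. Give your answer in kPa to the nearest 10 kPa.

q_ult ≈ 550 kPa

tan31° = 0.6009, so N_q = e^(π×0.6009)·tan²(60.5°) = 6.604 × 3.124 = 20.63.
q = γ·D_f = 19.1 × 0.65 = 12.415 kPa.
γ' = 11.49 kN/m³; averaging over the depth B below the base, γ̄ = γ' + (d_w/B)(γ − γ') = 16.551 kN/m³.
q·N_q = 12.415 × 20.631 = 256.13 kPa
0.5·γ·B·N_γ·s_γ = 0.5 × 16.551 × 2 × 18.6 × 0.94 = 289.37 kPa
q_ult = 256.13 + 289.37 = 545.5 kPa.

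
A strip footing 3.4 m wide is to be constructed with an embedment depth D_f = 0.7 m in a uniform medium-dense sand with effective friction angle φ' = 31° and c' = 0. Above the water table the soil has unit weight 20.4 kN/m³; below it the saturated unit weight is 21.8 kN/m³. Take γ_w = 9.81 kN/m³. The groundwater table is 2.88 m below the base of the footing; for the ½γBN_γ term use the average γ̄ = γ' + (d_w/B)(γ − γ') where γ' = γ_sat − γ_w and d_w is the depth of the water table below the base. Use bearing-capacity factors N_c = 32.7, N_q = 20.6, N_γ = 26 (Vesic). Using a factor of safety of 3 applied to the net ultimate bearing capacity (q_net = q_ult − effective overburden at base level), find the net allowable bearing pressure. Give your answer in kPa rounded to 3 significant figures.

q_all(net) ≈ 375 kPa

q = γ·D_f = 20.4 × 0.7 = 14.28 kPa.
γ' = 11.99 kN/m³; averaging over the depth B below the base, γ̄ = γ' + (d_w/B)(γ − γ') = 19.114 kN/m³.
q·N_q = 14.28 × 20.6 = 294.17 kPa
0.5·γ·B·N_γ = 0.5 × 19.114 × 3.4 × 26 = 844.83 kPa
q_ult = 294.17 + 844.83 = 1139 kPa.
Net ultimate: q_net = 1139 − 14.28 = 1124.7 kPa.
q_all(net) = 1124.7 / 3 = 374.91 kPa.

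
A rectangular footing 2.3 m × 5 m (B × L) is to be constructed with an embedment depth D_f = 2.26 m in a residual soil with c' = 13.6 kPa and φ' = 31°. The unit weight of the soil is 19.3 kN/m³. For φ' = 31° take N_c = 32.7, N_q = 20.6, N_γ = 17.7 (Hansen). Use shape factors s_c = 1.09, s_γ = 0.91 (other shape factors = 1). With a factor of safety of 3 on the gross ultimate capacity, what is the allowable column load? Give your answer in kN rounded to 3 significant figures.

Effective surcharge at the founding depth q = γ·D_f = 19.3 × 2.26 = 43.618 kPa.
q_ult = c·N_c·s_c + q·N_q + 0.5·γ·B·N_γ·s_γ
     = 13.6 × 32.7 × 1.09 + 43.618 × 20.6 + 0.5 × 19.3 × 2.3 × 17.7 × 0.91
     = 484.74 + 898.53 + 357.49 = 1740.8 kPa.
Gross allowable pressure q_all = 1740.8 / 3 = 580.26 kPa.
Footing area = 11.5 m², so allowable column load = 580.26 × 11.5 = 6673 kN.

P_all ≈ 6670 kN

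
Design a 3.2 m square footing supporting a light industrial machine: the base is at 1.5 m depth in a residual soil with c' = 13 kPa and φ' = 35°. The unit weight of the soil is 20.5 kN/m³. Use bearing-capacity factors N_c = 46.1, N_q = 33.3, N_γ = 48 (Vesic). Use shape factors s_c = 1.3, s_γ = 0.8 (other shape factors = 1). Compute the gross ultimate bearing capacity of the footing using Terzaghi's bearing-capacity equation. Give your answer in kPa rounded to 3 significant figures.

Overburden at base level: q = 20.5 × 1.5 = 30.75 kPa.
Cohesion term c·N_c·s_c = 13 × 46.1 × 1.3 = 779.09 kPa; surcharge term q·N_q = 30.75 × 33.3 = 1024 kPa; self-weight term 0.5·γ·B·N_γ·s_γ = 0.5 × 20.5 × 3.2 × 48 × 0.8 = 1259.5 kPa.
q_ult = 779.09 + 1024 + 1259.5 = 3062.6 kPa.

q_ult ≈ 3060 kPa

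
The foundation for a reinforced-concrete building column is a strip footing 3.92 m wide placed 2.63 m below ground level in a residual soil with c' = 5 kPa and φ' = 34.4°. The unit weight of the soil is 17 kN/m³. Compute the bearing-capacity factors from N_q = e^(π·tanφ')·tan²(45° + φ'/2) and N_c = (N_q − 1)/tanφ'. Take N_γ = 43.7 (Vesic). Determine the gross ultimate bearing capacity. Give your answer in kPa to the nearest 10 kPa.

tan34.4° = 0.6847, so N_q = e^(π×0.6847)·tan²(62.2°) = 8.594 × 3.597 = 30.92.
N_c = (30.92 − 1)/tan34.4° = 43.69.
q = γ·D_f = 17 × 2.63 = 44.71 kPa.
c·N_c = 5 × 43.692 = 218.46 kPa
q·N_q = 44.71 × 30.917 = 1382.3 kPa
0.5·γ·B·N_γ = 0.5 × 17 × 3.92 × 43.7 = 1456.1 kPa
q_ult = 218.46 + 1382.3 + 1456.1 = 3056.8 kPa.

q_ult ≈ 3060 kPa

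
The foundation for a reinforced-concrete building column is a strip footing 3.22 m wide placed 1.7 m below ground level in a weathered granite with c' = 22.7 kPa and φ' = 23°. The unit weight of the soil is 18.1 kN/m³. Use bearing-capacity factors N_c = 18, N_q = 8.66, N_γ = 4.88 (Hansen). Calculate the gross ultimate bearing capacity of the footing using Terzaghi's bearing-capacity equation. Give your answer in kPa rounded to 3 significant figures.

Overburden at base level: q = 18.1 × 1.7 = 30.77 kPa.
Cohesion term c·N_c = 22.7 × 18 = 408.6 kPa; surcharge term q·N_q = 30.77 × 8.66 = 266.47 kPa; self-weight term 0.5·γ·B·N_γ = 0.5 × 18.1 × 3.22 × 4.88 = 142.21 kPa.
q_ult = 408.6 + 266.47 + 142.21 = 817.28 kPa.

q_ult ≈ 817 kPa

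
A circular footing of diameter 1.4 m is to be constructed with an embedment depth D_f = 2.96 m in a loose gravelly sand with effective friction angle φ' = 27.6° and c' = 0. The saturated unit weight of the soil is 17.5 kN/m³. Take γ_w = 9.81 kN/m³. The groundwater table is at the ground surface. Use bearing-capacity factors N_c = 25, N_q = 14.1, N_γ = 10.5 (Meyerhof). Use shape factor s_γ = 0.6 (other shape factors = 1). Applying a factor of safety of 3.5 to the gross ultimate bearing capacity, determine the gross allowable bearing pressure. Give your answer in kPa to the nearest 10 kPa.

q_all ≈ 100 kPa

Water table at ground surface, so effective unit weight γ' = 17.5 − 9.81 = 7.69 kN/m³ is used throughout; overburden q = 7.69 × 2.96 = 22.762 kPa; the same γ' applies in the ½γBN_γ term.
Surcharge term q·N_q = 22.762 × 14.1 = 320.95 kPa; self-weight term 0.5·γ·B·N_γ·s_γ = 0.5 × 7.69 × 1.4 × 10.5 × 0.6 = 33.913 kPa.
q_ult = 320.95 + 33.913 = 354.86 kPa.
q_all = q_ult / FS = 354.86 / 3.5 = 101.39 kPa.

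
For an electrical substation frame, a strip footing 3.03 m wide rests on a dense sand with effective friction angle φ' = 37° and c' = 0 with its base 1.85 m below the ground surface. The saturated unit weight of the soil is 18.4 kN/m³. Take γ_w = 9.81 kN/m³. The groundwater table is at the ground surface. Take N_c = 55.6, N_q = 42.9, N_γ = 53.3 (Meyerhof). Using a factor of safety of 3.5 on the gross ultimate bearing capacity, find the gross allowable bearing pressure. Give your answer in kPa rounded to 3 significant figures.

With the water table at the surface the whole profile is submerged: γ' = 18.4 − 9.81 = 8.59 kN/m³, so q = γ'·D_f = 15.891 kPa; the same γ' applies in the ½γBN_γ term.
q_ult = q·N_q + 0.5·γ·B·N_γ
     = 15.891 × 42.9 + 0.5 × 8.59 × 3.03 × 53.3
     = 681.75 + 693.64 = 1375.4 kPa.
q_all = 1375.4 / 3.5 = 392.97 kPa.

q_all ≈ 393 kPa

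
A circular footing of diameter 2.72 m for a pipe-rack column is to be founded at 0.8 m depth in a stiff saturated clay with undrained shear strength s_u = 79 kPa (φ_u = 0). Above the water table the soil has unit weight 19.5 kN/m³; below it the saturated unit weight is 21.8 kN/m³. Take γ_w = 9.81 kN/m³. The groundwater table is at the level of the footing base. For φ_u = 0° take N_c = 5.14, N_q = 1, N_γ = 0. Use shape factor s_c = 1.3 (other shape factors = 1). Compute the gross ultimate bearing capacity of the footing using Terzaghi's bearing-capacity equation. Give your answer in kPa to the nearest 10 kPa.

Effective surcharge at the founding depth q = γ·D_f = 19.5 × 0.8 = 15.6 kPa.
q_ult = c·N_c·s_c + q·N_q
     = 79 × 5.14 × 1.3 + 15.6 × 1
     = 527.88 + 15.6 = 543.48 kPa.

q_ult ≈ 540 kPa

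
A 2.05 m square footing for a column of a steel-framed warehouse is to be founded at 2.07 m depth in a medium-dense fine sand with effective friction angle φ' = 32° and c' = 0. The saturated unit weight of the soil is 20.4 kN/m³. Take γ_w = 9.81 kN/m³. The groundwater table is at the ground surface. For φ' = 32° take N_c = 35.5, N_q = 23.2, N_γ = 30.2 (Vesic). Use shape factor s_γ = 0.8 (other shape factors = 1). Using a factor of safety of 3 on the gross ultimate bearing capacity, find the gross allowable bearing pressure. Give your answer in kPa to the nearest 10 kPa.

q_all ≈ 260 kPa

γ' = 20.4 − 9.81 = 10.59 kN/m³ (submerged throughout). q = 10.59 × 2.07 = 21.921 kPa; the same γ' applies in the ½γBN_γ term.
q·N_q = 21.921 × 23.2 = 508.57 kPa
0.5·γ·B·N_γ·s_γ = 0.5 × 10.59 × 2.05 × 30.2 × 0.8 = 262.25 kPa
q_ult = 508.57 + 262.25 = 770.82 kPa.
q_all = 770.82 / 3 = 256.94 kPa.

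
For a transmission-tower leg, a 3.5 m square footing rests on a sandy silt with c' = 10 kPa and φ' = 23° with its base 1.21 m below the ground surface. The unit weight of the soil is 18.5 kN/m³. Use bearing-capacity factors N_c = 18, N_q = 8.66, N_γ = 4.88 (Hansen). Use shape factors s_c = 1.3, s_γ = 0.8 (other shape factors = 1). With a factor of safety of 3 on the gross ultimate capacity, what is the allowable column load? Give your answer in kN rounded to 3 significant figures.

Overburden at base level: q = 18.5 × 1.21 = 22.385 kPa.
Cohesion term c·N_c·s_c = 10 × 18 × 1.3 = 234 kPa; surcharge term q·N_q = 22.385 × 8.66 = 193.85 kPa; self-weight term 0.5·γ·B·N_γ·s_γ = 0.5 × 18.5 × 3.5 × 4.88 × 0.8 = 126.39 kPa.
q_ult = 234 + 193.85 + 126.39 = 554.25 kPa.
Gross allowable pressure q_all = 554.25 / 3 = 184.75 kPa.
Footing area = 12.25 m², so allowable column load = 184.75 × 12.25 = 2263.2 kN.

P_all ≈ 2260 kN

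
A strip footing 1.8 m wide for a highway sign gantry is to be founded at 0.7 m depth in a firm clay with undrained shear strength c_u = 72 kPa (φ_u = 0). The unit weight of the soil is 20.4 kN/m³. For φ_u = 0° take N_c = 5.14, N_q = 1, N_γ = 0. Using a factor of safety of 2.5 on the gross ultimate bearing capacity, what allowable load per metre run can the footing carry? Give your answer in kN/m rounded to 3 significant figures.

Overburden at base level: q = 20.4 × 0.7 = 14.28 kPa.
Cohesion term c·N_c = 72 × 5.14 = 370.08 kPa; surcharge term q·N_q = 14.28 × 1 = 14.28 kPa.
q_ult = 370.08 + 14.28 = 384.36 kPa.
Gross allowable pressure q_all = 384.36 / 2.5 = 153.74 kPa.
Allowable wall load = q_all × B = 153.74 × 1.8 = 276.74 kN per metre run.

≈ 277 kN/m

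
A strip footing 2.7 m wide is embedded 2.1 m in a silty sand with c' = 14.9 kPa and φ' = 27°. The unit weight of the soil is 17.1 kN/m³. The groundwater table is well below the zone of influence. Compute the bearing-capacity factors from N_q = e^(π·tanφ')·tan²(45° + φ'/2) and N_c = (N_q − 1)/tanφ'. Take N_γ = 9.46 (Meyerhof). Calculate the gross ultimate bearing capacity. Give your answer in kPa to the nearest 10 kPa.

q_ult ≈ 1050 kPa

tan27° = 0.5095, so N_q = e^(π×0.5095)·tan²(58.5°) = 4.957 × 2.663 = 13.2.
N_c = (13.2 − 1)/tan27° = 23.94.
Overburden at base level: q = 17.1 × 2.1 = 35.91 kPa.
Cohesion term c·N_c = 14.9 × 23.942 = 356.74 kPa; surcharge term q·N_q = 35.91 × 13.199 = 473.98 kPa; self-weight term 0.5·γ·B·N_γ = 0.5 × 17.1 × 2.7 × 9.46 = 218.38 kPa.
q_ult = 356.74 + 473.98 + 218.38 = 1049.1 kPa.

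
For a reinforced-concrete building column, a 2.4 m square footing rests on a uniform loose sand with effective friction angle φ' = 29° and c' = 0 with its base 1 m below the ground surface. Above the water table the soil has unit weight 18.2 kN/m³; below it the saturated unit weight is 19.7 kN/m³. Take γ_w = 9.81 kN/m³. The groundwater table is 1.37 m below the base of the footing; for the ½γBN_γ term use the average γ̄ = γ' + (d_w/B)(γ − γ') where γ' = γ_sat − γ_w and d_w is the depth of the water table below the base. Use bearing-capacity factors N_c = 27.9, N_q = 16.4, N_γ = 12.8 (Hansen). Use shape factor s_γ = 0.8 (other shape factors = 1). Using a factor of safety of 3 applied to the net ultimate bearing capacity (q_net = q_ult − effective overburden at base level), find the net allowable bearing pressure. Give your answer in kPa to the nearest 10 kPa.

Overburden at base level: q = 18.2 × 1 = 18.2 kPa.
The water table is 1.37 m below the base (< B = 2.4 m), so the ½γBN_γ term uses γ̄ = γ' + (d_w/B)(γ − γ') = 9.89 + (1.37/2.4)(18.2 − 9.89) = 14.634 kN/m³.
Surcharge term q·N_q = 18.2 × 16.4 = 298.48 kPa; self-weight term 0.5·γ·B·N_γ·s_γ = 0.5 × 14.634 × 2.4 × 12.8 × 0.8 = 179.82 kPa.
q_ult = 298.48 + 179.82 = 478.3 kPa.
Net ultimate: q_net = 478.3 − 18.2 = 460.1 kPa.
q_all(net) = 460.1 / 3 = 153.37 kPa.

q_all(net) ≈ 150 kPa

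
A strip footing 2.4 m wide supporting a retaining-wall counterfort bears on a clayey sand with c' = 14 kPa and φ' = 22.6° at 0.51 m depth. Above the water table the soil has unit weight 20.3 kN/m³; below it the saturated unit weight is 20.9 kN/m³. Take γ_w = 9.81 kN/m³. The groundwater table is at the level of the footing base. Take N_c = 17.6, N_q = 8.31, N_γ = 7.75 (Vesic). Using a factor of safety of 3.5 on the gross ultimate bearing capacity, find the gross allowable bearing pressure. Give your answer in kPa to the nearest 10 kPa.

Overburden at base level: q = 20.3 × 0.51 = 10.353 kPa.
Below the base the soil is submerged, so the ½γBN_γ term uses γ' = 20.9 − 9.81 = 11.09 kN/m³.
Cohesion term c·N_c = 14 × 17.6 = 246.4 kPa; surcharge term q·N_q = 10.353 × 8.31 = 86.033 kPa; self-weight term 0.5·γ·B·N_γ = 0.5 × 11.09 × 2.4 × 7.75 = 103.14 kPa.
q_ult = 246.4 + 86.033 + 103.14 = 435.57 kPa.
q_all = 435.57 / 3.5 = 124.45 kPa.

q_all ≈ 120 kPa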